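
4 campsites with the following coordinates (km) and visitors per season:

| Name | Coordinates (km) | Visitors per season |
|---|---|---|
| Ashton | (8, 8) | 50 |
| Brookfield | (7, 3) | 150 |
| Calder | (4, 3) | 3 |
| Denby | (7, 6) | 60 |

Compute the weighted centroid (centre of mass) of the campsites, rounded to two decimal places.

(7.16, 4.63)

The minimiser of Σwᵢ‖p−pᵢ‖² is the weighted centroid p* = (Σwᵢpᵢ)/(Σwᵢ).
Σwᵢ = 263.
Σwᵢxᵢ = 50·8 + 150·7 + 3·4 + 60·7 = 1882.
Σwᵢyᵢ = 50·8 + 150·3 + 3·3 + 60·6 = 1219.
x* = 1882/263 = 7.16, y* = 1219/263 = 4.63.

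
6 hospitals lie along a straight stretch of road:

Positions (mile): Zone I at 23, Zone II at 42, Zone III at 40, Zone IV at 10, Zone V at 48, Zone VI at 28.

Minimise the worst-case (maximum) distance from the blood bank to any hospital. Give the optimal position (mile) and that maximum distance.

The 1-center on a line is the midpoint of the two extreme points: leftmost at 10, rightmost at 48.
Optimal location = (10 + 48)/2 = 29; maximum distance = (48 − 10)/2 = 19.

location 29, max distance 19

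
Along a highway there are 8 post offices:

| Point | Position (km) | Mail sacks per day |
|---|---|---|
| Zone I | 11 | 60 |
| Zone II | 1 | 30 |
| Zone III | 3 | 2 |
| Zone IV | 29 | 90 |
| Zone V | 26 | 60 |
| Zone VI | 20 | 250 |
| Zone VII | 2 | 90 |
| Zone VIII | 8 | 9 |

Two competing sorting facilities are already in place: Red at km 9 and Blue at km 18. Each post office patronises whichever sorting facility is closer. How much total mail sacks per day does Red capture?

The indifferent point is the midpoint (9+18)/2 = 13.5; post offices left of it (closer to Red at 9) go to Red, those right go to Blue.
  Zone II at 1 (w=30) → Red
  Zone VII at 2 (w=90) → Red
  Zone III at 3 (w=2) → Red
  Zone VIII at 8 (w=9) → Red
  Zone I at 11 (w=60) → Red
  Zone VI at 20 (w=250) → Blue
  Zone V at 26 (w=60) → Blue
  Zone IV at 29 (w=90) → Blue
Red captures 191; Blue captures 400.

191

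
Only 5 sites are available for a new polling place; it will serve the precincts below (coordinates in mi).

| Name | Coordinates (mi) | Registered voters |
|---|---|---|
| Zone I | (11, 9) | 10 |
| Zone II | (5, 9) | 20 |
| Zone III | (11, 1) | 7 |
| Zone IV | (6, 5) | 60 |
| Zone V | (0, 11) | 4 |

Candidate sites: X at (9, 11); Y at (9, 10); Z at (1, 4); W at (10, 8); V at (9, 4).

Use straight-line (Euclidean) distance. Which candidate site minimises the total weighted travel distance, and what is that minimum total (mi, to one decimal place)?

Total weighted distance at each candidate:
  X (9, 11): total = 627.6
  Y (9, 10): total = 555.4
  Z (1, 4): total = 647.2
  W (10, 8): total = 507.4
  V (9, 4): total = 442.5
Minimum is at V with total 442.5 mi.

V, total 442.5 mi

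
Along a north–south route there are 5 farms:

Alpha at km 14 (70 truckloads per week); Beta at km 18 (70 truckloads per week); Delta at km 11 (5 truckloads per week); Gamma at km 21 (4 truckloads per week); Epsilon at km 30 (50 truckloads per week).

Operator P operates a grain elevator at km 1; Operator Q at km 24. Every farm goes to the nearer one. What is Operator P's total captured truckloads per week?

5

The indifferent point is the midpoint (1+24)/2 = 12.5; farms left of it (closer to Operator P at 1) go to Operator P, those right go to Operator Q.
  Delta at 11 (w=5) → Operator P
  Alpha at 14 (w=70) → Operator Q
  Beta at 18 (w=70) → Operator Q
  Gamma at 21 (w=4) → Operator Q
  Epsilon at 30 (w=50) → Operator Q
Operator P captures 5; Operator Q captures 194.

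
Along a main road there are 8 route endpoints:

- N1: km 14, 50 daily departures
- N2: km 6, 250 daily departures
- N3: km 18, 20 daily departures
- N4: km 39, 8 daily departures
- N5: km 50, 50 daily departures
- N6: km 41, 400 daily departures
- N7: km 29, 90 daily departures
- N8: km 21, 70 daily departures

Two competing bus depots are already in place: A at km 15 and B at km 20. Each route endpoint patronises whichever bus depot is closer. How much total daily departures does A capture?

300

The indifferent point is the midpoint (15+20)/2 = 17.5; route endpoints left of it (closer to A at 15) go to A, those right go to B.
  N2 at 6 (w=250) → A
  N1 at 14 (w=50) → A
  N3 at 18 (w=20) → B
  N8 at 21 (w=70) → B
  N7 at 29 (w=90) → B
  N4 at 39 (w=8) → B
  N6 at 41 (w=400) → B
  N5 at 50 (w=50) → B
A captures 300; B captures 638.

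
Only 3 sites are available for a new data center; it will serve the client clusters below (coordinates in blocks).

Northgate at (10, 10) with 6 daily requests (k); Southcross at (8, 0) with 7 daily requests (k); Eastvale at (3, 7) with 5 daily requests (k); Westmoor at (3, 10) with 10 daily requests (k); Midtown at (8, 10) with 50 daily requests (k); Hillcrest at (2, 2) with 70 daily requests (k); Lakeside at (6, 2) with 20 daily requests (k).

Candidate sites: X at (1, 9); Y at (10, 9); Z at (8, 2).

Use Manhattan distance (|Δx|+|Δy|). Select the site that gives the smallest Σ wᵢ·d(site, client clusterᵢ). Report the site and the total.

Total weighted distance at each candidate:
  X (1, 9): total = 1422
  Y (10, 9): total = 1628
  Z (8, 2): total = 1114
Minimum is at Z with total 1114 blocks.

Z, total 1114 blocks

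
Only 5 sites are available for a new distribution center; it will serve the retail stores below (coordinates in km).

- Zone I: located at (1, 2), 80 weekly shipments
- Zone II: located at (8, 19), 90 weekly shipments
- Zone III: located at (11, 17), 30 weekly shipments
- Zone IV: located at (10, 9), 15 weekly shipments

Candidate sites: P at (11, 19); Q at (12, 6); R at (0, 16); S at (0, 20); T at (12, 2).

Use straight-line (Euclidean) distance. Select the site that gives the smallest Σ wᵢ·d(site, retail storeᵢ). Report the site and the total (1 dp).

Total weighted distance at each candidate:
  P (11, 19): total = 2058.6
  Q (12, 6): total = 2546.0
  R (0, 16): total = 2406.3
  S (0, 20): total = 2732.9
  T (12, 2): total = 3012.0
Minimum is at P with total 2058.6 km.

P, total 2058.6 km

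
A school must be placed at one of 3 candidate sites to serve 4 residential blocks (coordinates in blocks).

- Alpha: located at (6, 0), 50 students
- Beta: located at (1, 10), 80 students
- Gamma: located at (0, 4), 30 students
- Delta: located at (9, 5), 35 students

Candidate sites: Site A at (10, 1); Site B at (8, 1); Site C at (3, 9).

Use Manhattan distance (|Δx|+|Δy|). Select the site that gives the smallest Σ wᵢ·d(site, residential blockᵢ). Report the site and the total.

Total weighted distance at each candidate:
  Site A (10, 1): total = 2255
  Site B (8, 1): total = 1935
  Site C (3, 9): total = 1430
Minimum is at Site C with total 1430 blocks.

Site C, total 1430 blocks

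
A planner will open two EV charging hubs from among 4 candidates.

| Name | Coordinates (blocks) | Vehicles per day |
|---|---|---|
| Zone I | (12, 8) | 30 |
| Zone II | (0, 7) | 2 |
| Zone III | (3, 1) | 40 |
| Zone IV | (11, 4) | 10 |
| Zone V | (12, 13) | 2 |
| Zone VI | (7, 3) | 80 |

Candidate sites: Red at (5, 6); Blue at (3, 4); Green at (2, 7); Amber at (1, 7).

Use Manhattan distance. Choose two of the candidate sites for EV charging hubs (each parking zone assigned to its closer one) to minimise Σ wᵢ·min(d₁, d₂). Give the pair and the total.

{Red, Blue}, total 910

Evaluate every pair (each demand assigned to the nearer of the two):
  {Red, Blue}: total = 910
  {Blue, Green}: total = 966
  {Blue, Amber}: total = 996
  {Red, Amber}: total = 1060
  {Red, Green}: total = 1062
  {Green, Amber}: total = 1484
Best pair: {Red, Blue} with total 910.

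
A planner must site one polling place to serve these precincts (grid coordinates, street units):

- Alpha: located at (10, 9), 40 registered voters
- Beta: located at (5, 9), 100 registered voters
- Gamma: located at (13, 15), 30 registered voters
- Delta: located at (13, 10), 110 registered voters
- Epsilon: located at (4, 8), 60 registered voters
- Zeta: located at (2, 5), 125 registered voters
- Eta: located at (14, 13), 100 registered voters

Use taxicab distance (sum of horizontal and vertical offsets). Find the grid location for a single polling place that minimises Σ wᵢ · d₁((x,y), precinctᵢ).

Manhattan distance separates: Σwᵢ(|x−xᵢ|+|y−yᵢ|) = Σwᵢ|x−xᵢ| + Σwᵢ|y−yᵢ|, so x and y are optimised independently as 1-D weighted medians.
Total weight W = 565; half = 282.5.
x-coordinate, sorted with cumulative weight:
  x=2 (Zeta, w=125) cum 125
  x=4 (Epsilon, w=60) cum 185
  x=5 (Beta, w=100) cum 285  ← median
  x=10 (Alpha, w=40) cum 325
  x=13 (Gamma, w=30) cum 355
  x=13 (Delta, w=110) cum 465
  x=14 (Eta, w=100) cum 565
⇒ x* = 5
y-coordinate, sorted with cumulative weight:
  y=5 (Zeta, w=125) cum 125
  y=8 (Epsilon, w=60) cum 185
  y=9 (Alpha, w=40) cum 225
  y=9 (Beta, w=100) cum 325  ← median
  y=10 (Delta, w=110) cum 435
  y=13 (Eta, w=100) cum 535
  y=15 (Gamma, w=30) cum 565
⇒ y* = 9

(5, 9)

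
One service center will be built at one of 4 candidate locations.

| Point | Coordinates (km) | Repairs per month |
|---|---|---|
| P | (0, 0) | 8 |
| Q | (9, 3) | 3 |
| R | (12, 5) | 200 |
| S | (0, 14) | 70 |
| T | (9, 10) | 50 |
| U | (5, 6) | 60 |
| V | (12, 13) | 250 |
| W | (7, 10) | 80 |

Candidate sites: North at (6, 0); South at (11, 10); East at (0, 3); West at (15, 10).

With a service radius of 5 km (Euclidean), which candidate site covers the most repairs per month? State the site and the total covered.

South, covering 380

Coverage radius r = 5 km; a point is covered iff (Δx)²+(Δy)² ≤ 5² = 25.
  North (6, 0): covers {Q} → 3
  South (11, 10): covers {T, V, W} → 380
  East (0, 3): covers {P} → 8
  West (15, 10): covers {V} → 250
Maximum coverage at South: 380 repairs per month.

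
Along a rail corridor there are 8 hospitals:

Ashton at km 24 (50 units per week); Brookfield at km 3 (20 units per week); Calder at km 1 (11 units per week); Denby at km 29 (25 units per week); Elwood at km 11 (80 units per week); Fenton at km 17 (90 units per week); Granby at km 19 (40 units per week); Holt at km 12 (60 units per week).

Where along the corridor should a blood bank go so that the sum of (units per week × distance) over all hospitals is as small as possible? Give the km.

For a sum of weighted absolute distances on a line, the optimum is the weighted median (not the mean). Total weight W = 376; half-weight = 188.
Sort by position and accumulate weight:
  km 1 (Calder, w=11) → cum 11
  km 3 (Brookfield, w=20) → cum 31
  km 11 (Elwood, w=80) → cum 111
  km 12 (Holt, w=60) → cum 171
  km 17 (Fenton, w=90) → cum 261  ≥ 188 → median here
  km 19 (Granby, w=40) → cum 301
  km 24 (Ashton, w=50) → cum 351
  km 29 (Denby, w=25) → cum 376
Optimal location: km 17.

x = 17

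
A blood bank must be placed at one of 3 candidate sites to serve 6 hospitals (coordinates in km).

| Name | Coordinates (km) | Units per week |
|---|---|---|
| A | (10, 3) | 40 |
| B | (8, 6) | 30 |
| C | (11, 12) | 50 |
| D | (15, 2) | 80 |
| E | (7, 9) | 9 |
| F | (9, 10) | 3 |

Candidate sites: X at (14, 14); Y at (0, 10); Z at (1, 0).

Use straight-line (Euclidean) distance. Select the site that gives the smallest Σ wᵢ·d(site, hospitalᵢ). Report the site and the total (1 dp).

X, total 2008.4 km

Total weighted distance at each candidate:
  X (14, 14): total = 2008.4
  Y (0, 10): total = 2766.2
  Z (1, 0): total = 2704.2
Minimum is at X with total 2008.4 km.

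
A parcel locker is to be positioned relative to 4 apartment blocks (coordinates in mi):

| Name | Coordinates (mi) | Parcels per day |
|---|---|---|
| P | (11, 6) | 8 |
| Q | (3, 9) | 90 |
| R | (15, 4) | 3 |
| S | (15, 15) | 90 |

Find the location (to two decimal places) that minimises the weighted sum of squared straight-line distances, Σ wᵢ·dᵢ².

The minimiser of Σwᵢ‖p−pᵢ‖² is the weighted centroid p* = (Σwᵢpᵢ)/(Σwᵢ).
Σwᵢ = 191.
Σwᵢxᵢ = 8·11 + 90·3 + 3·15 + 90·15 = 1753.
Σwᵢyᵢ = 8·6 + 90·9 + 3·4 + 90·15 = 2220.
x* = 1753/191 = 9.18, y* = 2220/191 = 11.62.

(9.18, 11.62)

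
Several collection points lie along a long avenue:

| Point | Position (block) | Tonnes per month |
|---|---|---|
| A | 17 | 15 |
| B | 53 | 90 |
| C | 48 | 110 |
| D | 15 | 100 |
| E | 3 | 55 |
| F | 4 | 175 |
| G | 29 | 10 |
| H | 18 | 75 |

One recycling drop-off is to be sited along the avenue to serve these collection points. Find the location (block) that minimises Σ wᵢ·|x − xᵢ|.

x = 15

For a sum of weighted absolute distances on a line, the optimum is the weighted median (not the mean). Total weight W = 630; half-weight = 315.
Sort by position and accumulate weight:
  block 3 (E, w=55) → cum 55
  block 4 (F, w=175) → cum 230
  block 15 (D, w=100) → cum 330  ≥ 315 → median here
  block 17 (A, w=15) → cum 345
  block 18 (H, w=75) → cum 420
  block 29 (G, w=10) → cum 430
  block 48 (C, w=110) → cum 540
  block 53 (B, w=90) → cum 630
Optimal location: block 15.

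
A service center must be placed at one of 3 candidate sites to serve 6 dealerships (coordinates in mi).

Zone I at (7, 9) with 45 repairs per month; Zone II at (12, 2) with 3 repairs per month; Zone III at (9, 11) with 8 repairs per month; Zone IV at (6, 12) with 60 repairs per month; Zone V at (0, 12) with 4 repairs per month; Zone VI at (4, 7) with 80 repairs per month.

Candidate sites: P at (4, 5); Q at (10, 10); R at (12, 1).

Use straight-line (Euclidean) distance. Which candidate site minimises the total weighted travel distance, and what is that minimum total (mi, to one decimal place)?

Total weighted distance at each candidate:
  P (4, 5): total = 942.2
  Q (10, 10): total = 1024.1
  R (12, 1): total = 2128.0
Minimum is at P with total 942.2 mi.

P, total 942.2 mi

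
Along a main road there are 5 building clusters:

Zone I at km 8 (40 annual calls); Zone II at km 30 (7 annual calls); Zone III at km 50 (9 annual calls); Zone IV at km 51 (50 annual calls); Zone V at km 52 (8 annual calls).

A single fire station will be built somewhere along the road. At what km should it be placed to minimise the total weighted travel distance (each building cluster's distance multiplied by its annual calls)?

x = 51

For a sum of weighted absolute distances on a line, the optimum is the weighted median (not the mean). Total weight W = 114; half-weight = 57.
Sort by position and accumulate weight:
  km 8 (Zone I, w=40) → cum 40
  km 30 (Zone II, w=7) → cum 47
  km 50 (Zone III, w=9) → cum 56
  km 51 (Zone IV, w=50) → cum 106  ≥ 57 → median here
  km 52 (Zone V, w=8) → cum 114
Optimal location: km 51.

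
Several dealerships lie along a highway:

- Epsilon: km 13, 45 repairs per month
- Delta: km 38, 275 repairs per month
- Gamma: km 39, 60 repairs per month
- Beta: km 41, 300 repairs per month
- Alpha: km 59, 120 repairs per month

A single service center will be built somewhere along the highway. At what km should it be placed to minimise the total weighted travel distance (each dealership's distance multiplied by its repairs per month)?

For a sum of weighted absolute distances on a line, the optimum is the weighted median (not the mean). Total weight W = 800; half-weight = 400.
Sort by position and accumulate weight:
  km 13 (Epsilon, w=45) → cum 45
  km 38 (Delta, w=275) → cum 320
  km 39 (Gamma, w=60) → cum 380
  km 41 (Beta, w=300) → cum 680  ≥ 400 → median here
  km 59 (Alpha, w=120) → cum 800
Optimal location: km 41.

x = 41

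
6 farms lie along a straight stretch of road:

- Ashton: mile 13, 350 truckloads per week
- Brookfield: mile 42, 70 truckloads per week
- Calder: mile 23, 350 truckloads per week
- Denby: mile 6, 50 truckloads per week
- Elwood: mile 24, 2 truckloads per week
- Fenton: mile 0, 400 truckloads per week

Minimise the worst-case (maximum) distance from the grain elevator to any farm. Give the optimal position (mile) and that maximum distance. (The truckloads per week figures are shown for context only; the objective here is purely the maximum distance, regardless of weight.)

The 1-center on a line is the midpoint of the two extreme points: leftmost at 0, rightmost at 42.
Optimal location = (0 + 42)/2 = 21; maximum distance = (42 − 0)/2 = 21.

location 21, max distance 21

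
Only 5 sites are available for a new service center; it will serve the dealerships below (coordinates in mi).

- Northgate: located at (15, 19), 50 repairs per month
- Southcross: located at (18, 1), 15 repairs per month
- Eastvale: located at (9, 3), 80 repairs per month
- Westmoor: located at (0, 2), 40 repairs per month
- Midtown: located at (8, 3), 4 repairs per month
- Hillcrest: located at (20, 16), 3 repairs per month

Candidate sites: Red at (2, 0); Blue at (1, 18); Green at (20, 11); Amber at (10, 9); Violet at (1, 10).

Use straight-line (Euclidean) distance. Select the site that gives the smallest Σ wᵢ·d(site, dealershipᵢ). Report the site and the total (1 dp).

Total weighted distance at each candidate:
  Red (2, 0): total = 2213.0
  Blue (1, 18): total = 3187.2
  Green (20, 11): total = 2662.7
  Amber (10, 9): total = 1765.5
  Violet (1, 10): total = 2393.0
Minimum is at Amber with total 1765.5 mi.

Amber, total 1765.5 mi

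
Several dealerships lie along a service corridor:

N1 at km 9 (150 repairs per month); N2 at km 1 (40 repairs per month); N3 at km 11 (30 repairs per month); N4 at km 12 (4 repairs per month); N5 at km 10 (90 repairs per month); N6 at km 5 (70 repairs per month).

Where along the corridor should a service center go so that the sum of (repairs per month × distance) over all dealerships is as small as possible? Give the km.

x = 9

For a sum of weighted absolute distances on a line, the optimum is the weighted median (not the mean). Total weight W = 384; half-weight = 192.
Sort by position and accumulate weight:
  km 1 (N2, w=40) → cum 40
  km 5 (N6, w=70) → cum 110
  km 9 (N1, w=150) → cum 260  ≥ 192 → median here
  km 10 (N5, w=90) → cum 350
  km 11 (N3, w=30) → cum 380
  km 12 (N4, w=4) → cum 384
Optimal location: km 9.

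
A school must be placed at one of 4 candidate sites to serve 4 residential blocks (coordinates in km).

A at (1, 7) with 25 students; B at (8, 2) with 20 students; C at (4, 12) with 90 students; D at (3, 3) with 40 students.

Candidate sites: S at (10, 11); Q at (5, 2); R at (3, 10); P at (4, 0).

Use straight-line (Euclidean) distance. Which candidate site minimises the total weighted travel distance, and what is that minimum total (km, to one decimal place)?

R, total 760.1 km

Total weighted distance at each candidate:
  S (10, 11): total = 1403.3
  Q (5, 2): total = 1214.0
  R (3, 10): total = 760.1
  P (4, 0): total = 1486.3
Minimum is at R with total 760.1 km.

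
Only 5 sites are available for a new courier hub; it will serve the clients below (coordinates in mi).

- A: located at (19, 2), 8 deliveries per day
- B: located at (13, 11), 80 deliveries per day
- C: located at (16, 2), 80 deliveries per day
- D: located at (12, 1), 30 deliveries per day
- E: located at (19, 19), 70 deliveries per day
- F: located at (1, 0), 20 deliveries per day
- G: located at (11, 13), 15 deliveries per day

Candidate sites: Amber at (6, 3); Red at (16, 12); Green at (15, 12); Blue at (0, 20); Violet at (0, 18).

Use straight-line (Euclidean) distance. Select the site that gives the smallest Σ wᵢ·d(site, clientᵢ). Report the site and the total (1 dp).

Total weighted distance at each candidate:
  Amber (6, 3): total = 3675.9
  Red (16, 12): total = 2481.4
  Green (15, 12): total = 2406.1
  Blue (0, 20): total = 6003.0
  Violet (0, 18): total = 5688.0
Minimum is at Green with total 2406.1 mi.

Green, total 2406.1 mi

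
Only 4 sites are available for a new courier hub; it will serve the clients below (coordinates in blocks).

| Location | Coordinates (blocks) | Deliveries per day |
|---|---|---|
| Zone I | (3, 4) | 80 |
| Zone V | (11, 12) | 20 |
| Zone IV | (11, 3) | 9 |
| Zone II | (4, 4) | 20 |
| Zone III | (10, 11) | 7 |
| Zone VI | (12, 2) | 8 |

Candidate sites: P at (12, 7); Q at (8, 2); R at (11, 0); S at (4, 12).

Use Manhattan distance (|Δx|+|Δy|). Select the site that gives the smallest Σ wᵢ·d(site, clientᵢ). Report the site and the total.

Total weighted distance at each candidate:
  P (12, 7): total = 1427
  Q (8, 2): total = 1085
  R (11, 0): total = 1555
  S (4, 12): total = 1357
Minimum is at Q with total 1085 blocks.

Q, total 1085 blocks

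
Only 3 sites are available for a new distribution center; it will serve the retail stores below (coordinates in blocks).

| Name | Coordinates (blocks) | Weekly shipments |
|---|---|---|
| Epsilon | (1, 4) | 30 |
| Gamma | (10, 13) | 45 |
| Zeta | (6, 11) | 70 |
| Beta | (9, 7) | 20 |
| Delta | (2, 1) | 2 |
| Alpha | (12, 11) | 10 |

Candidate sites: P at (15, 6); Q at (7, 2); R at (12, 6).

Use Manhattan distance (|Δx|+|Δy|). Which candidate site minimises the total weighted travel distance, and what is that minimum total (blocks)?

Total weighted distance at each candidate:
  P (15, 6): total = 2256
  Q (7, 2): total = 1862
  R (12, 6): total = 1725
Minimum is at R with total 1725 blocks.

R, total 1725 blocks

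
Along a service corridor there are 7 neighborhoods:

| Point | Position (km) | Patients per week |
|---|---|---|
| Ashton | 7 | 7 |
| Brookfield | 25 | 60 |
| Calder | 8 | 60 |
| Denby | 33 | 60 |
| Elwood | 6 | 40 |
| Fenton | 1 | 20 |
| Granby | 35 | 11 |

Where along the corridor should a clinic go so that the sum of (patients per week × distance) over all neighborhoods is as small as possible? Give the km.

For a sum of weighted absolute distances on a line, the optimum is the weighted median (not the mean). Total weight W = 258; half-weight = 129.
Sort by position and accumulate weight:
  km 1 (Fenton, w=20) → cum 20
  km 6 (Elwood, w=40) → cum 60
  km 7 (Ashton, w=7) → cum 67
  km 8 (Calder, w=60) → cum 127
  km 25 (Brookfield, w=60) → cum 187  ≥ 129 → median here
  km 33 (Denby, w=60) → cum 247
  km 35 (Granby, w=11) → cum 258
Optimal location: km 25.

x = 25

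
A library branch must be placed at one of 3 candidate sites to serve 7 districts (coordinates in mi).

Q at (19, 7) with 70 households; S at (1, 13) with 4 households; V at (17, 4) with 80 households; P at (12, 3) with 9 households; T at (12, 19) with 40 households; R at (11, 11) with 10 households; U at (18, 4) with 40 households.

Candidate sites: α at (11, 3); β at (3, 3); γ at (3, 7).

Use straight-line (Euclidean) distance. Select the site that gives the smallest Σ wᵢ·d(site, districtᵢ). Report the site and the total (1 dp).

Total weighted distance at each candidate:
  α (11, 3): total = 2182.4
  β (3, 3): total = 3847.9
  γ (3, 7): total = 3680.7
Minimum is at α with total 2182.4 mi.

α, total 2182.4 mi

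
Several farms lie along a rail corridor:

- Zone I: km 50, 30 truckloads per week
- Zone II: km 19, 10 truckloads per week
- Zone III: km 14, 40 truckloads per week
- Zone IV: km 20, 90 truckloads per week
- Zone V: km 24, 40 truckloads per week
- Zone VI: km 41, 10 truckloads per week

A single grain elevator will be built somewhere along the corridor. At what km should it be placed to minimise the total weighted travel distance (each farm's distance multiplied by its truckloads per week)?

For a sum of weighted absolute distances on a line, the optimum is the weighted median (not the mean). Total weight W = 220; half-weight = 110.
Sort by position and accumulate weight:
  km 14 (Zone III, w=40) → cum 40
  km 19 (Zone II, w=10) → cum 50
  km 20 (Zone IV, w=90) → cum 140  ≥ 110 → median here
  km 24 (Zone V, w=40) → cum 180
  km 41 (Zone VI, w=10) → cum 190
  km 50 (Zone I, w=30) → cum 220
Optimal location: km 20.

x = 20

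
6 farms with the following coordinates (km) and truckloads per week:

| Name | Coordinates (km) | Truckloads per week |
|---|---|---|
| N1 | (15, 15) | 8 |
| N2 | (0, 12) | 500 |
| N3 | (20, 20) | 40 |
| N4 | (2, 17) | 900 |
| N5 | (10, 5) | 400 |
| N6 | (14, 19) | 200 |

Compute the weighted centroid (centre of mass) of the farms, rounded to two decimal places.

(4.65, 13.68)

The minimiser of Σwᵢ‖p−pᵢ‖² is the weighted centroid p* = (Σwᵢpᵢ)/(Σwᵢ).
Σwᵢ = 2048.
Σwᵢxᵢ = 8·15 + 500·0 + 40·20 + 900·2 + 400·10 + 200·14 = 9520.
Σwᵢyᵢ = 8·15 + 500·12 + 40·20 + 900·17 + 400·5 + 200·19 = 28020.
x* = 9520/2048 = 4.65, y* = 28020/2048 = 13.68.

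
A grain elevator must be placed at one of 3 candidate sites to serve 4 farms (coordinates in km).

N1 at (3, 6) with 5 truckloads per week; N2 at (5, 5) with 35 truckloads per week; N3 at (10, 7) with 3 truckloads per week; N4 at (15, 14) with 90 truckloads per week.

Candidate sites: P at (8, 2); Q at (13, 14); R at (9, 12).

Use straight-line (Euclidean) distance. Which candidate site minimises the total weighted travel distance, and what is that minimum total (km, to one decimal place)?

Total weighted distance at each candidate:
  P (8, 2): total = 1447.0
  Q (13, 14): total = 688.3
  R (9, 12): total = 909.1
Minimum is at Q with total 688.3 km.

Q, total 688.3 km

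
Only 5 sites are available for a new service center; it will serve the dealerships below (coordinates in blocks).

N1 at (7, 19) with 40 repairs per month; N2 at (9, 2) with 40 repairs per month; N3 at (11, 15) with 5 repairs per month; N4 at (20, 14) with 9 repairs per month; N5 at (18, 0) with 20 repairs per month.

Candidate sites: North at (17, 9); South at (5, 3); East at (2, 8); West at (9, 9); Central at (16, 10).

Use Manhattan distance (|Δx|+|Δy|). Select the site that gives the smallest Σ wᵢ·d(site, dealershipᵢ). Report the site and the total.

West, total 1304 blocks

Total weighted distance at each candidate:
  North (17, 9): total = 1732
  South (5, 3): total = 1564
  East (2, 8): total = 1936
  West (9, 9): total = 1304
  Central (16, 10): total = 1682
Minimum is at West with total 1304 blocks.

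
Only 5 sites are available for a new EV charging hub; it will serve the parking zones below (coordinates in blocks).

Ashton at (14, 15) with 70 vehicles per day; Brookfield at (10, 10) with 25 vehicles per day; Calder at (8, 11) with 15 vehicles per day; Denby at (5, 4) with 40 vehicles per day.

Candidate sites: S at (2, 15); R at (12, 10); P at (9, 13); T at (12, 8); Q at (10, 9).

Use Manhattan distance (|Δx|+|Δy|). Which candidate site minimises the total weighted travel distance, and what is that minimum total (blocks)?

Total weighted distance at each candidate:
  S (2, 15): total = 1875
  R (12, 10): total = 1135
  P (9, 13): total = 1155
  T (12, 8): total = 1275
  Q (10, 9): total = 1185
Minimum is at R with total 1135 blocks.

R, total 1135 blocks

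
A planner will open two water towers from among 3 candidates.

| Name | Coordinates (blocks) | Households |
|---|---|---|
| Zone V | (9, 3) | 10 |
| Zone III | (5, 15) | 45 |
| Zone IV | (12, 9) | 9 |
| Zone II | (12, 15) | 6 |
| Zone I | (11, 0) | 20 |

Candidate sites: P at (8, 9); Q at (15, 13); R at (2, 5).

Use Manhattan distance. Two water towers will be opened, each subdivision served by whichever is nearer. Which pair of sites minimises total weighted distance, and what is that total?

Evaluate every pair (each demand assigned to the nearer of the two):
  {P, Q}: total = 781
  {P, R}: total = 811
  {Q, R}: total = 1003
Best pair: {P, Q} with total 781.

{P, Q}, total 781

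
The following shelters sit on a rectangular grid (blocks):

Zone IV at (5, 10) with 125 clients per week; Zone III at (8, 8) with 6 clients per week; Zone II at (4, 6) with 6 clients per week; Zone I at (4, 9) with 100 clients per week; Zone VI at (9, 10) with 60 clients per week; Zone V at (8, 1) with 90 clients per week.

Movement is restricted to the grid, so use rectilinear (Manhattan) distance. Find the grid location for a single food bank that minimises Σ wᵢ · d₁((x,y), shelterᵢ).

Manhattan distance separates: Σwᵢ(|x−xᵢ|+|y−yᵢ|) = Σwᵢ|x−xᵢ| + Σwᵢ|y−yᵢ|, so x and y are optimised independently as 1-D weighted medians.
Total weight W = 387; half = 193.5.
x-coordinate, sorted with cumulative weight:
  x=4 (Zone II, w=6) cum 6
  x=4 (Zone I, w=100) cum 106
  x=5 (Zone IV, w=125) cum 231  ← median
  x=8 (Zone III, w=6) cum 237
  x=8 (Zone V, w=90) cum 327
  x=9 (Zone VI, w=60) cum 387
⇒ x* = 5
y-coordinate, sorted with cumulative weight:
  y=1 (Zone V, w=90) cum 90
  y=6 (Zone II, w=6) cum 96
  y=8 (Zone III, w=6) cum 102
  y=9 (Zone I, w=100) cum 202  ← median
  y=10 (Zone IV, w=125) cum 327
  y=10 (Zone VI, w=60) cum 387
⇒ y* = 9

(5, 9)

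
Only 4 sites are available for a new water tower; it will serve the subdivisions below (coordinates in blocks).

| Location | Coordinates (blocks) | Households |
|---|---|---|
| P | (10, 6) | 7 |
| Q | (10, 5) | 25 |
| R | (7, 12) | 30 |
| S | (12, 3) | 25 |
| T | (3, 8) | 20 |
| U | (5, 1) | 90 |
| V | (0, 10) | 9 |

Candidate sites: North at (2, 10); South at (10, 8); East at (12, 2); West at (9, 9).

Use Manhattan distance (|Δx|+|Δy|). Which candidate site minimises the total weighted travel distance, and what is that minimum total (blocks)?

South, total 1802 blocks

Total weighted distance at each candidate:
  North (2, 10): total = 2202
  South (10, 8): total = 1802
  East (12, 2): total = 1842
  West (9, 9): total = 1838
Minimum is at South with total 1802 blocks.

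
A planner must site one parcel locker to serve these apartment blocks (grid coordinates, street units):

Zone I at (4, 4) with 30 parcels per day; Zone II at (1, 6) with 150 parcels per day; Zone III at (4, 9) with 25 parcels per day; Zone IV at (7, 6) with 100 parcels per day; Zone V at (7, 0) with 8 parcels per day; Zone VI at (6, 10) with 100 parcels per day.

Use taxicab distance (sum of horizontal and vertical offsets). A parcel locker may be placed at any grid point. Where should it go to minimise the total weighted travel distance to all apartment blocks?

Manhattan distance separates: Σwᵢ(|x−xᵢ|+|y−yᵢ|) = Σwᵢ|x−xᵢ| + Σwᵢ|y−yᵢ|, so x and y are optimised independently as 1-D weighted medians.
Total weight W = 413; half = 206.5.
x-coordinate, sorted with cumulative weight:
  x=1 (Zone II, w=150) cum 150
  x=4 (Zone I, w=30) cum 180
  x=4 (Zone III, w=25) cum 205
  x=6 (Zone VI, w=100) cum 305  ← median
  x=7 (Zone IV, w=100) cum 405
  x=7 (Zone V, w=8) cum 413
⇒ x* = 6
y-coordinate, sorted with cumulative weight:
  y=0 (Zone V, w=8) cum 8
  y=4 (Zone I, w=30) cum 38
  y=6 (Zone II, w=150) cum 188
  y=6 (Zone IV, w=100) cum 288  ← median
  y=9 (Zone III, w=25) cum 313
  y=10 (Zone VI, w=100) cum 413
⇒ y* = 6

(6, 6)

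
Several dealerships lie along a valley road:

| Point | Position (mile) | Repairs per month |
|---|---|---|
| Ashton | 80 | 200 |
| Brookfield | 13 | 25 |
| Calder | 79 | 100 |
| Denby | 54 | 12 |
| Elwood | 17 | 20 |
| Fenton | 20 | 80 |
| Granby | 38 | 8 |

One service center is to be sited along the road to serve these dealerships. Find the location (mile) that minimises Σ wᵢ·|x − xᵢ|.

For a sum of weighted absolute distances on a line, the optimum is the weighted median (not the mean). Total weight W = 445; half-weight = 222.5.
Sort by position and accumulate weight:
  mile 13 (Brookfield, w=25) → cum 25
  mile 17 (Elwood, w=20) → cum 45
  mile 20 (Fenton, w=80) → cum 125
  mile 38 (Granby, w=8) → cum 133
  mile 54 (Denby, w=12) → cum 145
  mile 79 (Calder, w=100) → cum 245  ≥ 222.5 → median here
  mile 80 (Ashton, w=200) → cum 445
Optimal location: mile 79.

x = 79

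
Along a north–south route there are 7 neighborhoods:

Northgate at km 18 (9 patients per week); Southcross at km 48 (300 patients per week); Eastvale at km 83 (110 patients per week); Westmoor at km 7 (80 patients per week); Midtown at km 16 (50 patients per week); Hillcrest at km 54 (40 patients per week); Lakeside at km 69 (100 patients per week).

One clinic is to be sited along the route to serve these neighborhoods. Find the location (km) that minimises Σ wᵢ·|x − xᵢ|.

For a sum of weighted absolute distances on a line, the optimum is the weighted median (not the mean). Total weight W = 689; half-weight = 344.5.
Sort by position and accumulate weight:
  km 7 (Westmoor, w=80) → cum 80
  km 16 (Midtown, w=50) → cum 130
  km 18 (Northgate, w=9) → cum 139
  km 48 (Southcross, w=300) → cum 439  ≥ 344.5 → median here
  km 54 (Hillcrest, w=40) → cum 479
  km 69 (Lakeside, w=100) → cum 579
  km 83 (Eastvale, w=110) → cum 689
Optimal location: km 48.

x = 48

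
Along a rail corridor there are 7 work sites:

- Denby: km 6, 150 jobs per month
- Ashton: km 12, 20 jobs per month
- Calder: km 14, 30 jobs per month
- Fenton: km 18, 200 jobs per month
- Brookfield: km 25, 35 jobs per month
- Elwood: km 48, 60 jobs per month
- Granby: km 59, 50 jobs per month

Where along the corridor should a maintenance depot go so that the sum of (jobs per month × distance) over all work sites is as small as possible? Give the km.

For a sum of weighted absolute distances on a line, the optimum is the weighted median (not the mean). Total weight W = 545; half-weight = 272.5.
Sort by position and accumulate weight:
  km 6 (Denby, w=150) → cum 150
  km 12 (Ashton, w=20) → cum 170
  km 14 (Calder, w=30) → cum 200
  km 18 (Fenton, w=200) → cum 400  ≥ 272.5 → median here
  km 25 (Brookfield, w=35) → cum 435
  km 48 (Elwood, w=60) → cum 495
  km 59 (Granby, w=50) → cum 545
Optimal location: km 18.

x = 18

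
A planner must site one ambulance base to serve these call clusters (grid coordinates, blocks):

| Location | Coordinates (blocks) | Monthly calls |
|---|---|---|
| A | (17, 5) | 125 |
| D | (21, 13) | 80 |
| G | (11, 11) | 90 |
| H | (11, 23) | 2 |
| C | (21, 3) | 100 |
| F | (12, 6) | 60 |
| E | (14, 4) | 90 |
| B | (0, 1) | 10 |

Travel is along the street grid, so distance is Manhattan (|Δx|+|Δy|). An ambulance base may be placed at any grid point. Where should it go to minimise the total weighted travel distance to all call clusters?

Manhattan distance separates: Σwᵢ(|x−xᵢ|+|y−yᵢ|) = Σwᵢ|x−xᵢ| + Σwᵢ|y−yᵢ|, so x and y are optimised independently as 1-D weighted medians.
Total weight W = 557; half = 278.5.
x-coordinate, sorted with cumulative weight:
  x=0 (B, w=10) cum 10
  x=11 (G, w=90) cum 100
  x=11 (H, w=2) cum 102
  x=12 (F, w=60) cum 162
  x=14 (E, w=90) cum 252
  x=17 (A, w=125) cum 377  ← median
  x=21 (D, w=80) cum 457
  x=21 (C, w=100) cum 557
⇒ x* = 17
y-coordinate, sorted with cumulative weight:
  y=1 (B, w=10) cum 10
  y=3 (C, w=100) cum 110
  y=4 (E, w=90) cum 200
  y=5 (A, w=125) cum 325  ← median
  y=6 (F, w=60) cum 385
  y=11 (G, w=90) cum 475
  y=13 (D, w=80) cum 555
  y=23 (H, w=2) cum 557
⇒ y* = 5

(17, 5)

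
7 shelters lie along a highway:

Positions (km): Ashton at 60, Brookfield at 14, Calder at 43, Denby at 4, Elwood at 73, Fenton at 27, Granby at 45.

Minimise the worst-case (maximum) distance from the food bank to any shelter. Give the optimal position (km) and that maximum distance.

location 38.5, max distance 34.5

The 1-center on a line is the midpoint of the two extreme points: leftmost at 4, rightmost at 73.
Optimal location = (4 + 73)/2 = 38.5; maximum distance = (73 − 4)/2 = 34.5.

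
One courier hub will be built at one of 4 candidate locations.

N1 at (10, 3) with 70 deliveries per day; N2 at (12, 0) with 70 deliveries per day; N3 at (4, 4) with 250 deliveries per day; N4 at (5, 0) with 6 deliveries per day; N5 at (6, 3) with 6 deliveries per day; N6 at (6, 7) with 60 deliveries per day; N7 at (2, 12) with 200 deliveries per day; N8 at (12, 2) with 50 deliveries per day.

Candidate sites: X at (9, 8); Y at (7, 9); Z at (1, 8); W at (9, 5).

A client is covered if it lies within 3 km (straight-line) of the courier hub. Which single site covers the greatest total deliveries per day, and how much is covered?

W, covering 70

Coverage radius r = 3 km; a point is covered iff (Δx)²+(Δy)² ≤ 3² = 9.
  X (9, 8): covers {none} → 0
  Y (7, 9): covers {N6} → 60
  Z (1, 8): covers {none} → 0
  W (9, 5): covers {N1} → 70
Maximum coverage at W: 70 deliveries per day.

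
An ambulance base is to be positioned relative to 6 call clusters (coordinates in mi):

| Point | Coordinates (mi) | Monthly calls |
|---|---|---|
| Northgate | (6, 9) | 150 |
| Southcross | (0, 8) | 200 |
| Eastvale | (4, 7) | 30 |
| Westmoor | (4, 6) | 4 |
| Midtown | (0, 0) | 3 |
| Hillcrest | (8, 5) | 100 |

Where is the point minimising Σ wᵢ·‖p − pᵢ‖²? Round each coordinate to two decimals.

(3.77, 7.56)

The minimiser of Σwᵢ‖p−pᵢ‖² is the weighted centroid p* = (Σwᵢpᵢ)/(Σwᵢ).
Σwᵢ = 487.
Σwᵢxᵢ = 150·6 + 200·0 + 30·4 + 4·4 + 3·0 + 100·8 = 1836.
Σwᵢyᵢ = 150·9 + 200·8 + 30·7 + 4·6 + 3·0 + 100·5 = 3684.
x* = 1836/487 = 3.77, y* = 3684/487 = 7.56.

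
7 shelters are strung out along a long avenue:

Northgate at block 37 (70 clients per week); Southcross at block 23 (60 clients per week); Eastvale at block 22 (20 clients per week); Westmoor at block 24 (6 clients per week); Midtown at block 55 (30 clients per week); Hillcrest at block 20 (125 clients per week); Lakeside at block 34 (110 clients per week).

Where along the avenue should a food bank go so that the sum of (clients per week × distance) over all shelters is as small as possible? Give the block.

x = 24

For a sum of weighted absolute distances on a line, the optimum is the weighted median (not the mean). Total weight W = 421; half-weight = 210.5.
Sort by position and accumulate weight:
  block 20 (Hillcrest, w=125) → cum 125
  block 22 (Eastvale, w=20) → cum 145
  block 23 (Southcross, w=60) → cum 205
  block 24 (Westmoor, w=6) → cum 211  ≥ 210.5 → median here
  block 34 (Lakeside, w=110) → cum 321
  block 37 (Northgate, w=70) → cum 391
  block 55 (Midtown, w=30) → cum 421
Optimal location: block 24.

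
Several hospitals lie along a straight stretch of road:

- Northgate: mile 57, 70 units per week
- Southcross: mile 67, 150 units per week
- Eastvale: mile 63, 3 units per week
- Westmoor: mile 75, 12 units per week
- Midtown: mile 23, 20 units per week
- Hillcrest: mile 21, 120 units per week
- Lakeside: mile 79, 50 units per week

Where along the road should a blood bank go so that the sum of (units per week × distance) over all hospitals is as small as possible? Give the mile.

x = 63

For a sum of weighted absolute distances on a line, the optimum is the weighted median (not the mean). Total weight W = 425; half-weight = 212.5.
Sort by position and accumulate weight:
  mile 21 (Hillcrest, w=120) → cum 120
  mile 23 (Midtown, w=20) → cum 140
  mile 57 (Northgate, w=70) → cum 210
  mile 63 (Eastvale, w=3) → cum 213  ≥ 212.5 → median here
  mile 67 (Southcross, w=150) → cum 363
  mile 75 (Westmoor, w=12) → cum 375
  mile 79 (Lakeside, w=50) → cum 425
Optimal location: mile 63.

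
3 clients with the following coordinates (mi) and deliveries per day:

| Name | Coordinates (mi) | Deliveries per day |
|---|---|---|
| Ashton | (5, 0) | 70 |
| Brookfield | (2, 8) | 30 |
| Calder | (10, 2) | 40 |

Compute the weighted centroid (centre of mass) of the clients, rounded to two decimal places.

(5.79, 2.29)

The minimiser of Σwᵢ‖p−pᵢ‖² is the weighted centroid p* = (Σwᵢpᵢ)/(Σwᵢ).
Σwᵢ = 140.
Σwᵢxᵢ = 70·5 + 30·2 + 40·10 = 810.
Σwᵢyᵢ = 70·0 + 30·8 + 40·2 = 320.
x* = 810/140 = 5.79, y* = 320/140 = 2.29.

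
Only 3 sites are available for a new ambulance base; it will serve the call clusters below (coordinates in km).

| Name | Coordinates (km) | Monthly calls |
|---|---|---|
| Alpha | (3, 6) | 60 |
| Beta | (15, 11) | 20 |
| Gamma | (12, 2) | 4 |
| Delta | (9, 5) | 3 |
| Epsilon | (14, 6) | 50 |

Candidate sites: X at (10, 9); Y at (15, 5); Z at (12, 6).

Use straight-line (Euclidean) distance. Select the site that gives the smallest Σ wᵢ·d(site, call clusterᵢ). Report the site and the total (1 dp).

Z, total 782.1 km

Total weighted distance at each candidate:
  X (10, 9): total = 856.1
  Y (15, 5): total = 948.2
  Z (12, 6): total = 782.1
Minimum is at Z with total 782.1 km.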